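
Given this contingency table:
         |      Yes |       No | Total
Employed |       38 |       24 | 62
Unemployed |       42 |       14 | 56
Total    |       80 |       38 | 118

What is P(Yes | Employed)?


P(Yes | Employed) = 38/(38+24) = 38/62 = 19/31

P(Yes|Employed) = 19/31 ≈ 61.29%


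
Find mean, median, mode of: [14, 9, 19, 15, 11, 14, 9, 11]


Sorted: [9, 9, 11, 11, 14, 14, 15, 19]
Mean = 102/8 = 51/4
Median = 25/2
Freq: {14: 2, 9: 2, 19: 1, 15: 1, 11: 2}
Mode: [9, 11, 14]

Mean=51/4, Median=25/2, Mode=[9, 11, 14]


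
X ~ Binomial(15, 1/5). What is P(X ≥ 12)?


P(X ≥ 12) = Σ P(X=i) for i=12..15
P(X=12) = 5824/6103515625
P(X=13) = 336/6103515625
P(X=14) = 12/6103515625
P(X=15) = 1/30517578125
Sum = 30861/30517578125

P(X ≥ 12) = 30861/30517578125 ≈ 0.00%


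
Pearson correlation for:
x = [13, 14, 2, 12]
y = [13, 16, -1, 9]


n=4, Σx=41, Σy=37, Σxy=499, Σx²=513, Σy²=507
r = (4×499 - 41×37)/√((4×513 - 41²)(4×507 - 37²))
= 479/√(371×659) = 479/√244489 ≈ 479/494.4583 ≈ 0.9687

r ≈ 0.9687


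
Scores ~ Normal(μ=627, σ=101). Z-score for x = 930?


z = (x - μ)/σ = (930 - 627)/101 = 3.0

z = 3.0


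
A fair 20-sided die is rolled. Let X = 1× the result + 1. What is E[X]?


E[die] = (1+20)/2 = 21/2
E[X] = 1×21/2 + 1 = 23/2

E[X] = 23/2


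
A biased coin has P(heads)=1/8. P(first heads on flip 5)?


Geometric: P(X=5) = (1-p)^(k-1)×p = (7/8)^4×1/8 = 2401/32768

P(X=5) = 2401/32768 ≈ 7.33%


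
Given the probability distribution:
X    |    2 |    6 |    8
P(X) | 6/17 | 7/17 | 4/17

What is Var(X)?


E[X] = 86/17
E[X²] = 532/17
Var(X) = E[X²] - (E[X])² = 532/17 - 7396/289 = 1648/289

Var(X) = 1648/289 ≈ 5.7024


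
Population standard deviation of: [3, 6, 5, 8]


Mean = 22/4 = 11/2
  (3-11/2)²=25/4
  (6-11/2)²=1/4
  (5-11/2)²=1/4
  (8-11/2)²=25/4
Σ(x-μ)² = 13
σ² = 13/4

σ = √(13/4) ≈ 1.8028


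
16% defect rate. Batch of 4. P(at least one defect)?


P(all good) = (21/25)^4 = 194481/390625
P(≥1 defect) = 196144/390625

P = 196144/390625 ≈ 50.21%


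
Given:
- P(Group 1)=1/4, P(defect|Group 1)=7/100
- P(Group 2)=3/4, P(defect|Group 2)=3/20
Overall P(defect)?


P(B) = Σ P(B|Aᵢ)×P(Aᵢ)
  7/100×1/4 = 7/400
  3/20×3/4 = 9/80
Sum = 13/100

P(defect) = 13/100 ≈ 13.00%


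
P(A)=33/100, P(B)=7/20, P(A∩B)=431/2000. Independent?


P(A)×P(B) = 231/2000
P(A∩B) = 431/2000
Not equal → NOT independent

No, not independent


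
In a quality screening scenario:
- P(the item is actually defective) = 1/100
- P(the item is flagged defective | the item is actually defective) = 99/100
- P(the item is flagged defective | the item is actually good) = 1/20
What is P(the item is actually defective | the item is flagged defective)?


Using Bayes' theorem:
P(A|B) = P(B|A)·P(A) / P(B)

P(the item is flagged defective) = 99/100 × 1/100 + 1/20 × 99/100
= 99/10000 + 99/2000 = 297/5000

P(the item is actually defective|the item is flagged defective) = (99/10000) / (297/5000) = 1/6

P(the item is actually defective|the item is flagged defective) = 1/6 ≈ 16.67%


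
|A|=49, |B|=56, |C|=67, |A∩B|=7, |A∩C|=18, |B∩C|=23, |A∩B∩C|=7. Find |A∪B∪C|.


|A∪B∪C| = 49+56+67-7-18-23+7 = 131

|A∪B∪C| = 131


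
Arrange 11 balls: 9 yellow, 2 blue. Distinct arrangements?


11!/(9!×2!) = 55

55


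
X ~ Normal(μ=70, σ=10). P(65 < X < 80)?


z₁=(65-70)/10=-0.5, z₂=(80-70)/10=1.0
P = Φ(1.0) - Φ(-0.5) = 0.841345 - 0.308538 = 0.532807 ≈ 0.5328

P(65 < X < 80) ≈ 0.5328


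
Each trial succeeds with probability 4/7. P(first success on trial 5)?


Geometric: P(X=5) = (1-p)^(k-1)×p = (3/7)^4×4/7 = 324/16807

P(X=5) = 324/16807 ≈ 1.93%


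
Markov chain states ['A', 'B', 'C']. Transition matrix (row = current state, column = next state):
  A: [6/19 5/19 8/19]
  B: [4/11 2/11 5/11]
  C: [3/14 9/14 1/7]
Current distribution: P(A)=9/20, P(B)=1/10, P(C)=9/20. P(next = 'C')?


P(next=C) = Σᵢ P(now=i)×P(i→C)
= 9/20×8/19 + 1/10×5/11 + 9/20×1/7
= 18/95 + 1/22 + 9/140 = 1751/5852

P = 1751/5852 ≈ 0.2992


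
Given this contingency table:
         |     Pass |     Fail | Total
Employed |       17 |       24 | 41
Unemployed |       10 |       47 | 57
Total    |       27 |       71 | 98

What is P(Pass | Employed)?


P(Pass | Employed) = 17/(17+24) = 17/41

P(Pass|Employed) = 17/41 ≈ 41.46%


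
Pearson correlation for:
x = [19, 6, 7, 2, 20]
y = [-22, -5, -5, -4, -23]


n=5, Σx=54, Σy=-59, Σxy=-951, Σx²=850, Σy²=1079
r = (5×(-951) - 54×(-59))/√((5×850 - 54²)(5×1079 - (-59)²))
= -1569/√(1334×1914) = -1569/√2553276 ≈ -1569/1597.8974 ≈ -0.9819

r ≈ -0.9819


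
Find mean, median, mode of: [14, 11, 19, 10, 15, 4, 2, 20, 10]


Sorted: [2, 4, 10, 10, 11, 14, 15, 19, 20]
Mean = 105/9 = 35/3
Median = 11
Freq: {14: 1, 11: 1, 19: 1, 10: 2, 15: 1, 4: 1, 2: 1, 20: 1}
Mode: [10]

Mean=35/3, Median=11, Mode=10


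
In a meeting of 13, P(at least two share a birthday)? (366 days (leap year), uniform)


P(all different) = Π(366-i)/366 for i=0..12
= 0.806071
P(match) = 1 - 0.806071 = 0.193929

P ≈ 0.1939 ≈ 19.39%


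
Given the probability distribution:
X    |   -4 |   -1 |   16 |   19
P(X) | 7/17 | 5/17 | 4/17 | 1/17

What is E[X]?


E[X] = Σ x·P(X=x)
= (-4)×(7/17) + (-1)×(5/17) + (16)×(4/17) + (19)×(1/17)
= 50/17

E[X] = 50/17


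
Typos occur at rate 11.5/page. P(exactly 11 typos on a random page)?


Poisson(λ=11.5): P(X=11) = e^(-λ)×λ^k/k!
= e^(-11.5) × 11.5^11 / 11!
≈ 1.01300936e-05 × 465239139606 / 39916800 ≈ 0.118068

P(X=11) ≈ 0.118068 ≈ 11.81%


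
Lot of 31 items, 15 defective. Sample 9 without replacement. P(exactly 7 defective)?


Hypergeometric: C(15,7)×C(16,2)/C(31,9)
= 6435×120/20160075 = 792/20677

P(X=7) = 792/20677 ≈ 3.83%


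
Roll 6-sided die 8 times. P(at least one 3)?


P(no 3)^8 = (5/6)^8 = 390625/1679616
P(≥1) = 1 - 390625/1679616 = 1288991/1679616

P = 1288991/1679616 ≈ 76.74%


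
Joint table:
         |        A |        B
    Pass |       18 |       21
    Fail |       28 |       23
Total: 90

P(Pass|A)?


P(Pass|A) = 18/(18+28) = 18/46 = 9/23

P = 9/23 ≈ 39.13%


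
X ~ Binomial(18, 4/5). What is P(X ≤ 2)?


P(X ≤ 2) = Σ P(X=i) for i=0..2
P(X=0) = 1/3814697265625
P(X=1) = 72/3814697265625
P(X=2) = 2448/3814697265625
Sum = 2521/3814697265625

P(X ≤ 2) = 2521/3814697265625 ≈ 0.00%


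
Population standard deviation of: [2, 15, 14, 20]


Mean = 51/4
  (2-51/4)²=1849/16
  (15-51/4)²=81/16
  (14-51/4)²=25/16
  (20-51/4)²=841/16
Σ(x-μ)² = 699/4
σ² = (699/4)/4 = 699/16

σ = √(699/16) ≈ 6.6097


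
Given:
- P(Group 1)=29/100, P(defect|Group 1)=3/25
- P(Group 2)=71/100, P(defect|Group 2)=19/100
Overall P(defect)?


P(B) = Σ P(B|Aᵢ)×P(Aᵢ)
  3/25×29/100 = 87/2500
  19/100×71/100 = 1349/10000
Sum = 1697/10000

P(defect) = 1697/10000 ≈ 16.97%


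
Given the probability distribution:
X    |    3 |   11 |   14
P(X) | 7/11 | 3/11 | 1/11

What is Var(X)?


E[X] = 68/11
E[X²] = 622/11
Var(X) = E[X²] - (E[X])² = 622/11 - 4624/121 = 2218/121

Var(X) = 2218/121 ≈ 18.3306


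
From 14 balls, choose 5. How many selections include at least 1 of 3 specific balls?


Complement: C(14,5) - C(11,5) = 2002 - 462 = 1540

1540


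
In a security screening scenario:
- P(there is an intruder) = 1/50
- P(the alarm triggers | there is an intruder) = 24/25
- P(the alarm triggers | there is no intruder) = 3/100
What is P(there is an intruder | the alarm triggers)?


Using Bayes' theorem:
P(A|B) = P(B|A)·P(A) / P(B)

P(the alarm triggers) = 24/25 × 1/50 + 3/100 × 49/50
= 12/625 + 147/5000 = 243/5000

P(there is an intruder|the alarm triggers) = (12/625) / (243/5000) = 32/81

P(there is an intruder|the alarm triggers) = 32/81 ≈ 39.51%


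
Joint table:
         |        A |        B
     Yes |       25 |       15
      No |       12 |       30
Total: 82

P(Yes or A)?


P(Yes∨A) = P(Yes) + P(A) - P(Yes∧A)
= (40 + 37 - 25)/82 = 52/82 = 26/41

P = 26/41 ≈ 63.41%


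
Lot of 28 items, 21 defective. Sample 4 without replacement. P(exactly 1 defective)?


Hypergeometric: C(21,1)×C(7,3)/C(28,4)
= 21×35/20475 = 7/195

P(X=1) = 7/195 ≈ 3.59%


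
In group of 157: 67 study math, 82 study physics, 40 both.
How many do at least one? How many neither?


|A∪B| = 67+82-40 = 109
Neither = 157-109 = 48

At least one: 109; Neither: 48


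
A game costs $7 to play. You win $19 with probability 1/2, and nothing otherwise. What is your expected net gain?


E[gain] = (19-7)×1/2 + (-7)×1/2
= 6 - 7/2 = 5/2

Expected net gain = $5/2 ≈ $2.50


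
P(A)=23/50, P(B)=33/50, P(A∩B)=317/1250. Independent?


P(A)×P(B) = 759/2500
P(A∩B) = 317/1250
Not equal → NOT independent

No, not independent


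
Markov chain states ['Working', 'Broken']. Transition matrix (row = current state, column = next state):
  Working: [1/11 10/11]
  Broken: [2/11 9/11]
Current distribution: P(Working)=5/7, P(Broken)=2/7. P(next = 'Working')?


P(next=Working) = Σᵢ P(now=i)×P(i→Working)
= 5/7×1/11 + 2/7×2/11
= 5/77 + 4/77 = 9/77

P = 9/77 ≈ 0.1169


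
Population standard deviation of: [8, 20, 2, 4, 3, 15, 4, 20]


Mean = 76/8 = 19/2
  (8-19/2)²=9/4
  (20-19/2)²=441/4
  (2-19/2)²=225/4
  (4-19/2)²=121/4
  (3-19/2)²=169/4
  (15-19/2)²=121/4
  (4-19/2)²=121/4
  (20-19/2)²=441/4
Σ(x-μ)² = 412
σ² = 412/8 = 103/2

σ = √(103/2) ≈ 7.1764


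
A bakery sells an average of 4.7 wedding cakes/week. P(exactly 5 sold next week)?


Poisson(λ=4.7): P(X=5) = e^(-λ)×λ^k/k!
= e^(-4.7) × 4.7^5 / 5!
≈ 0.009095277102 × 2293.45007 / 120 ≈ 0.173830

P(X=5) ≈ 0.173830 ≈ 17.38%


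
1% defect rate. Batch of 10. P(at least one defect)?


P(all good) = (99/100)^10 = 90438207500880449001/100000000000000000000
P(≥1 defect) = 9561792499119550999/100000000000000000000

P = 9561792499119550999/100000000000000000000 ≈ 9.56%


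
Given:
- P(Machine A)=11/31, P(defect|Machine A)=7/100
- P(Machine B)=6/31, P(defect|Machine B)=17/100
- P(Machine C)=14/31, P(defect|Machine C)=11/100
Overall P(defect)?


P(B) = Σ P(B|Aᵢ)×P(Aᵢ)
  7/100×11/31 = 77/3100
  17/100×6/31 = 51/1550
  11/100×14/31 = 77/1550
Sum = 333/3100

P(defect) = 333/3100 ≈ 10.74%


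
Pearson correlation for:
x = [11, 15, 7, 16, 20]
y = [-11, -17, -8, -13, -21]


n=5, Σx=69, Σy=-70, Σxy=-1060, Σx²=1051, Σy²=1084
r = (5×(-1060) - 69×(-70))/√((5×1051 - 69²)(5×1084 - (-70)²))
= -470/√(494×520) = -470/√256880 ≈ -470/506.8333 ≈ -0.9273

r ≈ -0.9273


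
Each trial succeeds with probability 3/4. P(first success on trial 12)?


Geometric: P(X=12) = (1-p)^(k-1)×p = (1/4)^11×3/4 = 3/16777216

P(X=12) = 3/16777216 ≈ 0.00%


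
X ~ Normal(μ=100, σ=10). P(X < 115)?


z = (115-100)/10 = 1.5
P(Z < 1.5) = 0.9332

P(X < 115) ≈ 0.9332


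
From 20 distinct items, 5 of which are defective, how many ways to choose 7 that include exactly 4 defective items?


Choose 4 of the 5 defective items and 3 of the other 15 items:
C(5,4)×C(15,3) = 5×455 = 2275

2275


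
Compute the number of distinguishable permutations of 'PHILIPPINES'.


Letters: 11, freq: {'P': 3, 'H': 1, 'I': 3, 'L': 1, 'N': 1, 'E': 1, 'S': 1}
11!/(3!×1!×3!×1!×1!×1!×1!) = 39916800/36 = 1108800

1108800


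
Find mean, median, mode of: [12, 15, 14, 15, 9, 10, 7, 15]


Sorted: [7, 9, 10, 12, 14, 15, 15, 15]
Mean = 97/8
Median = 13
Freq: {12: 1, 15: 3, 14: 1, 9: 1, 10: 1, 7: 1}
Mode: [15]

Mean=97/8, Median=13, Mode=15


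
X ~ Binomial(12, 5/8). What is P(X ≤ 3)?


P(X ≤ 3) = Σ P(X=i) for i=0..3
P(X=0) = 531441/68719476736
P(X=1) = 2657205/17179869184
P(X=2) = 48715425/34359738368
P(X=3) = 135320625/17179869184
Sum = 649873611/68719476736

P(X ≤ 3) = 649873611/68719476736 ≈ 0.95%


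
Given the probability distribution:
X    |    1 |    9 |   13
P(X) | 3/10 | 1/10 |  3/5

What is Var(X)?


E[X] = 9
E[X²] = 549/5
Var(X) = E[X²] - (E[X])² = 549/5 - 81 = 144/5

Var(X) = 144/5 ≈ 28.8000


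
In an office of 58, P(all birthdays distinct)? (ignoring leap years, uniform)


P(all different) = Π(365-i)/365 for i=0..57
= (365/365)×(364/365)×...×(308/365)
= 0.008335

P ≈ 0.0083 ≈ 0.83%


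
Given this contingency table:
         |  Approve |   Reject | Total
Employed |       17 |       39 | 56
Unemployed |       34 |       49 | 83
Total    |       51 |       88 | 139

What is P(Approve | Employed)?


P(Approve | Employed) = 17/(17+39) = 17/56

P(Approve|Employed) = 17/56 ≈ 30.36%


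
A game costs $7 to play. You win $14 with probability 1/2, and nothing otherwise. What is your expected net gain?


E[gain] = (14-7)×1/2 + (-7)×1/2
= 7/2 - 7/2 = 0

Expected net gain = $0 ≈ $0.00


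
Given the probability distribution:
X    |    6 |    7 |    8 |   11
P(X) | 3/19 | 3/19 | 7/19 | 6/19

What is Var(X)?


E[X] = 161/19
E[X²] = 1429/19
Var(X) = E[X²] - (E[X])² = 1429/19 - 25921/361 = 1230/361

Var(X) = 1230/361 ≈ 3.4072


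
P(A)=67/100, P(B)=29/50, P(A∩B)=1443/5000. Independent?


P(A)×P(B) = 1943/5000
P(A∩B) = 1443/5000
Not equal → NOT independent

No, not independent


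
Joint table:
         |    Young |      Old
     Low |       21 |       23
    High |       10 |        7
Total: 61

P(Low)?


P(Low) = (21+23)/61 = 44/61

P(Low) = 44/61 ≈ 72.13%


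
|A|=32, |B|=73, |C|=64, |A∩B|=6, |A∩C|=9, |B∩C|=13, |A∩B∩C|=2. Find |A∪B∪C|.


|A∪B∪C| = 32+73+64-6-9-13+2 = 143

|A∪B∪C| = 143


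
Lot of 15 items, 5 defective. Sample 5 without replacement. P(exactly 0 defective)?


Hypergeometric: C(5,0)×C(10,5)/C(15,5)
= 1×252/3003 = 12/143

P(X=0) = 12/143 ≈ 8.39%


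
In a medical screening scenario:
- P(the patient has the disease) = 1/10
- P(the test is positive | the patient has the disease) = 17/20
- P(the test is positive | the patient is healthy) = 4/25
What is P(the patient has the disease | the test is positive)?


Using Bayes' theorem:
P(A|B) = P(B|A)·P(A) / P(B)

P(the test is positive) = 17/20 × 1/10 + 4/25 × 9/10
= 17/200 + 18/125 = 229/1000

P(the patient has the disease|the test is positive) = (17/200) / (229/1000) = 85/229

P(the patient has the disease|the test is positive) = 85/229 ≈ 37.12%


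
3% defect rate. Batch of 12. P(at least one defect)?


P(all good) = (97/100)^12 = 693842360995438000295041/1000000000000000000000000
P(≥1 defect) = 306157639004561999704959/1000000000000000000000000

P = 306157639004561999704959/1000000000000000000000000 ≈ 30.62%


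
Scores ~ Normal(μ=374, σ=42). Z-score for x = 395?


z = (x - μ)/σ = (395 - 374)/42 = 0.5

z = 0.5


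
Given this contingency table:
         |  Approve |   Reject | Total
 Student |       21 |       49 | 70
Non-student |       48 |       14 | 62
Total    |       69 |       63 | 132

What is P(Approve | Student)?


P(Approve | Student) = 21/(21+49) = 21/70 = 3/10

P(Approve|Student) = 3/10 ≈ 30.00%


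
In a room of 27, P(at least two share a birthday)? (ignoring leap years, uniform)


P(all different) = Π(365-i)/365 for i=0..26
= 0.373141
P(match) = 1 - 0.373141 = 0.626859

P ≈ 0.6269 ≈ 62.69%


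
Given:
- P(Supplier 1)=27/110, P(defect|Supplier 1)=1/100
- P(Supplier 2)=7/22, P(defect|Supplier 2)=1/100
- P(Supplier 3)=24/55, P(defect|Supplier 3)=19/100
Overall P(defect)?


P(B) = Σ P(B|Aᵢ)×P(Aᵢ)
  1/100×27/110 = 27/11000
  1/100×7/22 = 7/2200
  19/100×24/55 = 114/1375
Sum = 487/5500

P(defect) = 487/5500 ≈ 8.85%


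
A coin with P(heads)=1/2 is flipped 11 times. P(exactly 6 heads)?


Binomial: P(X=6) = C(11,6)×p^6×(1-p)^5
= 462 × 1/64 × 1/32 = 231/1024

P(X=6) = 231/1024 ≈ 22.56%


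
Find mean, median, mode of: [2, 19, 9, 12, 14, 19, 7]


Sorted: [2, 7, 9, 12, 14, 19, 19]
Mean = 82/7
Median = 12
Freq: {2: 1, 19: 2, 9: 1, 12: 1, 14: 1, 7: 1}
Mode: [19]

Mean=82/7, Median=12, Mode=19


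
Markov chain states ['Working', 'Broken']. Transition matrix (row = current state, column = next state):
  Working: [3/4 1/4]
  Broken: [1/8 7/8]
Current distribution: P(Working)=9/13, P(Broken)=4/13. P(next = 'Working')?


P(next=Working) = Σᵢ P(now=i)×P(i→Working)
= 9/13×3/4 + 4/13×1/8
= 27/52 + 1/26 = 29/52

P = 29/52 ≈ 0.5577


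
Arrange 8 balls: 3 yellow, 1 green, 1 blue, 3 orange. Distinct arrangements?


8!/(3!×1!×1!×3!) = 1120

1120


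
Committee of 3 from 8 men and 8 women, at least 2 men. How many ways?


Count by #men:
  2M,1W: C(8,2)×C(8,1)=224
  3M,0W: C(8,3)×C(8,0)=56
Total = 280

280


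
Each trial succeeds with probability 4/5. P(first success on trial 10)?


Geometric: P(X=10) = (1-p)^(k-1)×p = (1/5)^9×4/5 = 4/9765625

P(X=10) = 4/9765625 ≈ 0.00%


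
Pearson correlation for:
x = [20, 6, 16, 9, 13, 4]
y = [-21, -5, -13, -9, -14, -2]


n=6, Σx=68, Σy=-64, Σxy=-929, Σx²=958, Σy²=916
r = (6×(-929) - 68×(-64))/√((6×958 - 68²)(6×916 - (-64)²))
= -1222/√(1124×1400) = -1222/√1573600 ≈ -1222/1254.4321 ≈ -0.9741

r ≈ -0.9741


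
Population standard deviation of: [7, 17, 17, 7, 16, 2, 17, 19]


Mean = 102/8 = 51/4
  (7-51/4)²=529/16
  (17-51/4)²=289/16
  (17-51/4)²=289/16
  (7-51/4)²=529/16
  (16-51/4)²=169/16
  (2-51/4)²=1849/16
  (17-51/4)²=289/16
  (19-51/4)²=625/16
Σ(x-μ)² = 571/2
σ² = (571/2)/8 = 571/16

σ = √(571/16) ≈ 5.9739


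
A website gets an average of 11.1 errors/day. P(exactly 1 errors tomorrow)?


Poisson(λ=11.1): P(X=1) = e^(-λ)×λ^k/k!
= e^(-11.1) × 11.1^1 / 1!
≈ 1.511232382e-05 × 11.1 / 1 ≈ 0.000168

P(X=1) ≈ 0.000168 ≈ 0.02%


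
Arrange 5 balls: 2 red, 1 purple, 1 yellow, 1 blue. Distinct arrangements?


5!/(2!×1!×1!×1!) = 60

60


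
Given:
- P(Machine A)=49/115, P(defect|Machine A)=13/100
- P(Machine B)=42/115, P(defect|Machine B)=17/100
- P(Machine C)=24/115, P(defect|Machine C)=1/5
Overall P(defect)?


P(B) = Σ P(B|Aᵢ)×P(Aᵢ)
  13/100×49/115 = 637/11500
  17/100×42/115 = 357/5750
  1/5×24/115 = 24/575
Sum = 1831/11500

P(defect) = 1831/11500 ≈ 15.92%


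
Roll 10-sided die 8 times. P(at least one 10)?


P(no 10)^8 = (9/10)^8 = 43046721/100000000
P(≥1) = 1 - 43046721/100000000 = 56953279/100000000

P = 56953279/100000000 ≈ 56.95%


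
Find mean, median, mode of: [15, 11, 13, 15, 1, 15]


Sorted: [1, 11, 13, 15, 15, 15]
Mean = 70/6 = 35/3
Median = 14
Freq: {15: 3, 11: 1, 13: 1, 1: 1}
Mode: [15]

Mean=35/3, Median=14, Mode=15


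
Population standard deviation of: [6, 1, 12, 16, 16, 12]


Mean = 63/6 = 21/2
  (6-21/2)²=81/4
  (1-21/2)²=361/4
  (12-21/2)²=9/4
  (16-21/2)²=121/4
  (16-21/2)²=121/4
  (12-21/2)²=9/4
Σ(x-μ)² = 351/2
σ² = (351/2)/6 = 117/4

σ = √(117/4) ≈ 5.4083


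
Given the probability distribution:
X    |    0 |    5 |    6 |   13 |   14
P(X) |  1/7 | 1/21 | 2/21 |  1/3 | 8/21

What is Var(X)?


E[X] = 220/21
E[X²] = 2848/21
Var(X) = E[X²] - (E[X])² = 2848/21 - 48400/441 = 11408/441

Var(X) = 11408/441 ≈ 25.8685


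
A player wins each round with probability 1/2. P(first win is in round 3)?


Geometric: P(X=3) = (1-p)^(k-1)×p = (1/2)^2×1/2 = 1/8

P(X=3) = 1/8 ≈ 12.50%


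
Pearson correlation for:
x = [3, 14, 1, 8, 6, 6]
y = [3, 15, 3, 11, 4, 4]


n=6, Σx=38, Σy=40, Σxy=358, Σx²=342, Σy²=396
r = (6×358 - 38×40)/√((6×342 - 38²)(6×396 - 40²))
= 628/√(608×776) = 628/√471808 ≈ 628/686.8828 ≈ 0.9143

r ≈ 0.9143


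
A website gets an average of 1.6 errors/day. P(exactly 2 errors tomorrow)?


Poisson(λ=1.6): P(X=2) = e^(-λ)×λ^k/k!
= e^(-1.6) × 1.6^2 / 2!
≈ 0.201896518 × 2.56 / 2 ≈ 0.258428

P(X=2) ≈ 0.258428 ≈ 25.84%


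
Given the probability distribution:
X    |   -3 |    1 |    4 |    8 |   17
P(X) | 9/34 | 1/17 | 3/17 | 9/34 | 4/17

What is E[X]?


E[X] = Σ x·P(X=x)
= (-3)×(9/34) + (1)×(1/17) + (4)×(3/17) + (8)×(9/34) + (17)×(4/17)
= 207/34

E[X] = 207/34


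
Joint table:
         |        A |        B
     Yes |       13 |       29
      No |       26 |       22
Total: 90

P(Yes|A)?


P(Yes|A) = 13/(13+26) = 13/39 = 1/3

P = 1/3 ≈ 33.33%


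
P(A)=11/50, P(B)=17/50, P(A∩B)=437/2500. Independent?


P(A)×P(B) = 187/2500
P(A∩B) = 437/2500
Not equal → NOT independent

No, not independent


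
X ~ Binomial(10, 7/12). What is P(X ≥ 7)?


P(X ≥ 7) = Σ P(X=i) for i=7..10
P(X=7) = 514714375/2579890176
P(X=8) = 720600125/6879707136
P(X=9) = 1008840175/30958682112
P(X=10) = 282475249/61917364224
Sum = 587186159/1719926784

P(X ≥ 7) = 587186159/1719926784 ≈ 34.14%


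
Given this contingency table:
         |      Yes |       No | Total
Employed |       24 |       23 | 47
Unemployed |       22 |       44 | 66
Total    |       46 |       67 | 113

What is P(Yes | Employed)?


P(Yes | Employed) = 24/(24+23) = 24/47

P(Yes|Employed) = 24/47 ≈ 51.06%


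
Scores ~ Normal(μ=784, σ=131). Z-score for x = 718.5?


z = (x - μ)/σ = (718.5 - 784)/131 = -0.5

z = -0.5


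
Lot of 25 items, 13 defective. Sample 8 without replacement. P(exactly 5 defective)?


Hypergeometric: C(13,5)×C(12,3)/C(25,8)
= 1287×220/1081575 = 572/2185

P(X=5) = 572/2185 ≈ 26.18%


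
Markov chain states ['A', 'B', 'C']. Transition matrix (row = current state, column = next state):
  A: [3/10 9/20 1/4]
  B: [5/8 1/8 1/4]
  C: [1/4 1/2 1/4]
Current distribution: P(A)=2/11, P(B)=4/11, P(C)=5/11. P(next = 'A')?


P(next=A) = Σᵢ P(now=i)×P(i→A)
= 2/11×3/10 + 4/11×5/8 + 5/11×1/4
= 3/55 + 5/22 + 5/44 = 87/220

P = 87/220 ≈ 0.3955


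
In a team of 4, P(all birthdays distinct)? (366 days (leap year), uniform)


P(all different) = Π(366-i)/366 for i=0..3
= (366/366)×(365/366)×...×(363/366)
= 0.983689

P ≈ 0.9837 ≈ 98.37%


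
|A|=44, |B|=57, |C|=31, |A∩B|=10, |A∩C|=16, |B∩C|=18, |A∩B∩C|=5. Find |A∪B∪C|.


|A∪B∪C| = 44+57+31-10-16-18+5 = 93

|A∪B∪C| = 93


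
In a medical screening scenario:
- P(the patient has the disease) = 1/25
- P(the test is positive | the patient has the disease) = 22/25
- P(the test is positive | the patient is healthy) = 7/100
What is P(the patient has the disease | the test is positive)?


Using Bayes' theorem:
P(A|B) = P(B|A)·P(A) / P(B)

P(the test is positive) = 22/25 × 1/25 + 7/100 × 24/25
= 22/625 + 42/625 = 64/625

P(the patient has the disease|the test is positive) = (22/625) / (64/625) = 11/32

P(the patient has the disease|the test is positive) = 11/32 ≈ 34.38%


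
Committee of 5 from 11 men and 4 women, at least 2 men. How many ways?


Count by #men:
  2M,3W: C(11,2)×C(4,3)=220
  3M,2W: C(11,3)×C(4,2)=990
  4M,1W: C(11,4)×C(4,1)=1320
  5M,0W: C(11,5)×C(4,0)=462
Total = 2992

2992


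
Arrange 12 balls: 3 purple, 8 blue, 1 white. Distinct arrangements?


12!/(3!×8!×1!) = 1980

1980


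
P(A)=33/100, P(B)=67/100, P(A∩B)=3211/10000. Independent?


P(A)×P(B) = 2211/10000
P(A∩B) = 3211/10000
Not equal → NOT independent

No, not independent


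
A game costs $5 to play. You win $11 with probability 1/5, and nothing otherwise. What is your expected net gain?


E[gain] = (11-5)×1/5 + (-5)×4/5
= 6/5 - 4 = -14/5

Expected net gain = $-14/5 ≈ $-2.80


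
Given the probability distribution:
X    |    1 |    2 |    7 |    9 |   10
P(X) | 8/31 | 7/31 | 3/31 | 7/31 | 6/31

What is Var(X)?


E[X] = 166/31
E[X²] = 1350/31
Var(X) = E[X²] - (E[X])² = 1350/31 - 27556/961 = 14294/961

Var(X) = 14294/961 ≈ 14.8741


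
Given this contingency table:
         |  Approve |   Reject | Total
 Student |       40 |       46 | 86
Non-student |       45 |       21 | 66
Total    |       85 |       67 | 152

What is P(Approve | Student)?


P(Approve | Student) = 40/(40+46) = 40/86 = 20/43

P(Approve|Student) = 20/43 ≈ 46.51%


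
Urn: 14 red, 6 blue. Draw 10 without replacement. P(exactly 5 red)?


Hypergeometric: C(14,5)×C(6,5)/C(20,10)
= 2002×6/184756 = 21/323

P(X=5) = 21/323 ≈ 6.50%


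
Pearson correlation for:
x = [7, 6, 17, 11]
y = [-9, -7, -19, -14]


n=4, Σx=41, Σy=-49, Σxy=-582, Σx²=495, Σy²=687
r = (4×(-582) - 41×(-49))/√((4×495 - 41²)(4×687 - (-49)²))
= -319/√(299×347) = -319/√103753 ≈ -319/322.1071 ≈ -0.9904

r ≈ -0.9904


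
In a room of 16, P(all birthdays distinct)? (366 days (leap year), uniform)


P(all different) = Π(366-i)/366 for i=0..15
= (366/366)×(365/366)×...×(351/366)
= 0.717059

P ≈ 0.7171 ≈ 71.71%


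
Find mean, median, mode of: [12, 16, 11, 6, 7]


Sorted: [6, 7, 11, 12, 16]
Mean = 52/5
Median = 11
Freq: {12: 1, 16: 1, 11: 1, 6: 1, 7: 1}
Mode: No mode

Mean=52/5, Median=11, Mode=No mode


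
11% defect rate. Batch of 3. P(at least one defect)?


P(all good) = (89/100)^3 = 704969/1000000
P(≥1 defect) = 295031/1000000

P = 295031/1000000 ≈ 29.50%


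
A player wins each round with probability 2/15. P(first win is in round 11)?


Geometric: P(X=11) = (1-p)^(k-1)×p = (13/15)^10×2/15 = 275716983698/8649755859375

P(X=11) = 275716983698/8649755859375 ≈ 3.19%


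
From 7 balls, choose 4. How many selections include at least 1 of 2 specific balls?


Complement: C(7,4) - C(5,4) = 35 - 5 = 30

30


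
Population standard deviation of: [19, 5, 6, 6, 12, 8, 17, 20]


Mean = 93/8
  (19-93/8)²=3481/64
  (5-93/8)²=2809/64
  (6-93/8)²=2025/64
  (6-93/8)²=2025/64
  (12-93/8)²=9/64
  (8-93/8)²=841/64
  (17-93/8)²=1849/64
  (20-93/8)²=4489/64
Σ(x-μ)² = 2191/8
σ² = (2191/8)/8 = 2191/64

σ = √(2191/64) ≈ 5.8510


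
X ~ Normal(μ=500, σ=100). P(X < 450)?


z = (450-500)/100 = -0.5
P(Z < -0.5) = 0.3085

P(X < 450) ≈ 0.3085


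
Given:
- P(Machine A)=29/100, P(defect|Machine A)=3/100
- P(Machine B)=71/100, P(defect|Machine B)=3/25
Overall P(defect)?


P(B) = Σ P(B|Aᵢ)×P(Aᵢ)
  3/100×29/100 = 87/10000
  3/25×71/100 = 213/2500
Sum = 939/10000

P(defect) = 939/10000 ≈ 9.39%


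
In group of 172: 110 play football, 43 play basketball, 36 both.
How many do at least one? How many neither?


|A∪B| = 110+43-36 = 117
Neither = 172-117 = 55

At least one: 117; Neither: 55


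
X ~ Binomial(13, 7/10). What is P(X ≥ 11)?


P(X ≥ 11) = Σ P(X=i) for i=11..13
P(X=11) = 694041686793/5000000000000
P(X=12) = 539810200839/10000000000000
P(X=13) = 96889010407/10000000000000
Sum = 1977326743/9765625000

P(X ≥ 11) = 1977326743/9765625000 ≈ 20.25%


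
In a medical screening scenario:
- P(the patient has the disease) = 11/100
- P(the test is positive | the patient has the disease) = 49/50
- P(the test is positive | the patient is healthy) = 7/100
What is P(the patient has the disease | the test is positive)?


Using Bayes' theorem:
P(A|B) = P(B|A)·P(A) / P(B)

P(the test is positive) = 49/50 × 11/100 + 7/100 × 89/100
= 539/5000 + 623/10000 = 1701/10000

P(the patient has the disease|the test is positive) = (539/5000) / (1701/10000) = 154/243

P(the patient has the disease|the test is positive) = 154/243 ≈ 63.37%


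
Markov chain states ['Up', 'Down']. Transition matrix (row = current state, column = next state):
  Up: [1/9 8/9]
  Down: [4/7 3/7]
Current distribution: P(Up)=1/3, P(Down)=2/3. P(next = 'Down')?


P(next=Down) = Σᵢ P(now=i)×P(i→Down)
= 1/3×8/9 + 2/3×3/7
= 8/27 + 2/7 = 110/189

P = 110/189 ≈ 0.5820


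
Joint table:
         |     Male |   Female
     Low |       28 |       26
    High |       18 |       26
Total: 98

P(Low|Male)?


P(Low|Male) = 28/(28+18) = 28/46 = 14/23

P = 14/23 ≈ 60.87%


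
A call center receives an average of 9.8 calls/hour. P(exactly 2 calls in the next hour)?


Poisson(λ=9.8): P(X=2) = e^(-λ)×λ^k/k!
= e^(-9.8) × 9.8^2 / 2!
≈ 5.545159943e-05 × 96.04 / 2 ≈ 0.002663

P(X=2) ≈ 0.002663 ≈ 0.27%


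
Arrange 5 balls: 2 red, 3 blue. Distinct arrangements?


5!/(2!×3!) = 10

10


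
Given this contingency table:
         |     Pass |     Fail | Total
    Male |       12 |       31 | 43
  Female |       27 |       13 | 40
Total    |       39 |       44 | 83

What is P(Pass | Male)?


P(Pass | Male) = 12/(12+31) = 12/43

P(Pass|Male) = 12/43 ≈ 27.91%


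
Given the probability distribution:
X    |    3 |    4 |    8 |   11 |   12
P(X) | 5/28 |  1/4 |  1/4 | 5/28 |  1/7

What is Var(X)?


E[X] = 101/14
E[X²] = 893/14
Var(X) = E[X²] - (E[X])² = 893/14 - 10201/196 = 2301/196

Var(X) = 2301/196 ≈ 11.7398


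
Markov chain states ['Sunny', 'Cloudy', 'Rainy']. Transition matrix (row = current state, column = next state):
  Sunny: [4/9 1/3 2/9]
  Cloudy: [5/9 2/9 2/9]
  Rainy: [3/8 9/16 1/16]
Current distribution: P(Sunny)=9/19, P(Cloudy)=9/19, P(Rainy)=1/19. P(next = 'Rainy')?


P(next=Rainy) = Σᵢ P(now=i)×P(i→Rainy)
= 9/19×2/9 + 9/19×2/9 + 1/19×1/16
= 2/19 + 2/19 + 1/304 = 65/304

P = 65/304 ≈ 0.2138


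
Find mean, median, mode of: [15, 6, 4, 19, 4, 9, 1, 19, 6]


Sorted: [1, 4, 4, 6, 6, 9, 15, 19, 19]
Mean = 83/9
Median = 6
Freq: {15: 1, 6: 2, 4: 2, 19: 2, 9: 1, 1: 1}
Mode: [4, 6, 19]

Mean=83/9, Median=6, Mode=[4, 6, 19]


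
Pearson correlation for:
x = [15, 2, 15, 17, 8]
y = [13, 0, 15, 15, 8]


n=5, Σx=57, Σy=51, Σxy=739, Σx²=807, Σy²=683
r = (5×739 - 57×51)/√((5×807 - 57²)(5×683 - 51²))
= 788/√(786×814) = 788/√639804 ≈ 788/799.8775 ≈ 0.9852

r ≈ 0.9852


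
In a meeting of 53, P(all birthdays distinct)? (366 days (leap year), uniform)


P(all different) = Π(366-i)/366 for i=0..52
= (366/366)×(365/366)×...×(314/366)
= 0.019079

P ≈ 0.0191 ≈ 1.91%


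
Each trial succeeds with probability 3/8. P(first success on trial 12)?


Geometric: P(X=12) = (1-p)^(k-1)×p = (5/8)^11×3/8 = 146484375/68719476736

P(X=12) = 146484375/68719476736 ≈ 0.21%


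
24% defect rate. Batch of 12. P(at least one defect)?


P(all good) = (19/25)^12 = 2213314919066161/59604644775390625
P(≥1 defect) = 57391329856324464/59604644775390625

P = 57391329856324464/59604644775390625 ≈ 96.29%


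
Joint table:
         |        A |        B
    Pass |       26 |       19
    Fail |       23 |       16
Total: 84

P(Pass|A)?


P(Pass|A) = 26/(26+23) = 26/49

P = 26/49 ≈ 53.06%


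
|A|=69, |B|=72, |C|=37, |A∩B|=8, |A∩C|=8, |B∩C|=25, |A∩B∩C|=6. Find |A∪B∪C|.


|A∪B∪C| = 69+72+37-8-8-25+6 = 143

|A∪B∪C| = 143


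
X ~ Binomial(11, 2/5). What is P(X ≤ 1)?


P(X ≤ 1) = Σ P(X=i) for i=0..1
P(X=0) = 177147/48828125
P(X=1) = 1299078/48828125
Sum = 59049/1953125

P(X ≤ 1) = 59049/1953125 ≈ 3.02%


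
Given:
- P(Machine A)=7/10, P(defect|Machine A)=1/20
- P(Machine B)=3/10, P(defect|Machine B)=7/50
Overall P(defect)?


P(B) = Σ P(B|Aᵢ)×P(Aᵢ)
  1/20×7/10 = 7/200
  7/50×3/10 = 21/500
Sum = 77/1000

P(defect) = 77/1000 ≈ 7.70%


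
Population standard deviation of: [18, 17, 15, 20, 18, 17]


Mean = 105/6 = 35/2
  (18-35/2)²=1/4
  (17-35/2)²=1/4
  (15-35/2)²=25/4
  (20-35/2)²=25/4
  (18-35/2)²=1/4
  (17-35/2)²=1/4
Σ(x-μ)² = 27/2
σ² = (27/2)/6 = 9/4

σ = √(9/4) ≈ 1.5000


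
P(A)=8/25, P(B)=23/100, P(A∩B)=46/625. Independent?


P(A)×P(B) = 46/625
P(A∩B) = 46/625
Equal ✓ → Independent

Yes, independent


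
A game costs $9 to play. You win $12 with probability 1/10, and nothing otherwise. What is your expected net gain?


E[gain] = (12-9)×1/10 + (-9)×9/10
= 3/10 - 81/10 = -39/5

Expected net gain = $-39/5 ≈ $-7.80


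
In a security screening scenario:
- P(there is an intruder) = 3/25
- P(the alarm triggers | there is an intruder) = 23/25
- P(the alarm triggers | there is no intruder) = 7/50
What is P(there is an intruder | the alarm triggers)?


Using Bayes' theorem:
P(A|B) = P(B|A)·P(A) / P(B)

P(the alarm triggers) = 23/25 × 3/25 + 7/50 × 22/25
= 69/625 + 77/625 = 146/625

P(there is an intruder|the alarm triggers) = (69/625) / (146/625) = 69/146

P(there is an intruder|the alarm triggers) = 69/146 ≈ 47.26%


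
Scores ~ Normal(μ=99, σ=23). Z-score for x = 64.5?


z = (x - μ)/σ = (64.5 - 99)/23 = -1.5

z = -1.5


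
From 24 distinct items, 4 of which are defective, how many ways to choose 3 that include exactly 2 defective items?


Choose 2 of the 4 defective items and 1 of the other 20 items:
C(4,2)×C(20,1) = 6×20 = 120

120


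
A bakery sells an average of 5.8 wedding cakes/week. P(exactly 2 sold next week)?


Poisson(λ=5.8): P(X=2) = e^(-λ)×λ^k/k!
= e^(-5.8) × 5.8^2 / 2!
≈ 0.003027554745 × 33.64 / 2 ≈ 0.050923

P(X=2) ≈ 0.050923 ≈ 5.09%


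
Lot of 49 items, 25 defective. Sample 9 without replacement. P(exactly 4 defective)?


Hypergeometric: C(25,4)×C(24,5)/C(49,9)
= 12650×42504/2054455634 = 151800/580027

P(X=4) = 151800/580027 ≈ 26.17%


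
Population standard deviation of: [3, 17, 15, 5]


Mean = 40/4 = 10
  (3-10)²=49
  (17-10)²=49
  (15-10)²=25
  (5-10)²=25
Σ(x-μ)² = 148
σ² = 148/4 = 37

σ = √(37) ≈ 6.0828


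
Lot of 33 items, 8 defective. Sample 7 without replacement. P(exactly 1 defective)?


Hypergeometric: C(8,1)×C(25,6)/C(33,7)
= 8×177100/4272048 = 8050/24273

P(X=1) = 8050/24273 ≈ 33.16%


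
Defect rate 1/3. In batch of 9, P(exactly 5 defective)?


Binomial: P(X=5) = C(9,5)×p^5×(1-p)^4
= 126 × 1/243 × 16/81 = 224/2187

P(X=5) = 224/2187 ≈ 10.24%


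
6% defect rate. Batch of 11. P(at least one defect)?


P(all good) = (47/50)^11 = 2472159215084012303/4882812500000000000
P(≥1 defect) = 2410653284915987697/4882812500000000000

P = 2410653284915987697/4882812500000000000 ≈ 49.37%


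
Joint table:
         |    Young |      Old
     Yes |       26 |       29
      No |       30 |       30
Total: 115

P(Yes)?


P(Yes) = (26+29)/115 = 55/115 = 11/23

P(Yes) = 11/23 ≈ 47.83%


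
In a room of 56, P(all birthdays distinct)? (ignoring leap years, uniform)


P(all different) = Π(365-i)/365 for i=0..55
= (365/365)×(364/365)×...×(310/365)
= 0.011668

P ≈ 0.0117 ≈ 1.17%


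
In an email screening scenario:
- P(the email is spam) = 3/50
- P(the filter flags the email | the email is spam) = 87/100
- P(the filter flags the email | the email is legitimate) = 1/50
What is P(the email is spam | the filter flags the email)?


Using Bayes' theorem:
P(A|B) = P(B|A)·P(A) / P(B)

P(the filter flags the email) = 87/100 × 3/50 + 1/50 × 47/50
= 261/5000 + 47/2500 = 71/1000

P(the email is spam|the filter flags the email) = (261/5000) / (71/1000) = 261/355

P(the email is spam|the filter flags the email) = 261/355 ≈ 73.52%


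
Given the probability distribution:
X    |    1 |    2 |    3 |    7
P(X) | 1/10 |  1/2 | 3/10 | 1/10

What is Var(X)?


E[X] = 27/10
E[X²] = 97/10
Var(X) = E[X²] - (E[X])² = 97/10 - 729/100 = 241/100

Var(X) = 241/100 ≈ 2.4100


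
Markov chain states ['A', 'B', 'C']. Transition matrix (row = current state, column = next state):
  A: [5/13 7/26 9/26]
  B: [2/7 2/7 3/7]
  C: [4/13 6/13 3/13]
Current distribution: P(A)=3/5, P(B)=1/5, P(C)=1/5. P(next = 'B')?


P(next=B) = Σᵢ P(now=i)×P(i→B)
= 3/5×7/26 + 1/5×2/7 + 1/5×6/13
= 21/130 + 2/35 + 6/65 = 283/910

P = 283/910 ≈ 0.3110


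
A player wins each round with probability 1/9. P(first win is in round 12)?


Geometric: P(X=12) = (1-p)^(k-1)×p = (8/9)^11×1/9 = 8589934592/282429536481

P(X=12) = 8589934592/282429536481 ≈ 3.04%


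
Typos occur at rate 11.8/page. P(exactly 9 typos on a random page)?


Poisson(λ=11.8): P(X=9) = e^(-λ)×λ^k/k!
= e^(-11.8) × 11.8^9 / 9!
≈ 7.504557915e-06 × 4435453859.15 / 362880 ≈ 0.091728

P(X=9) ≈ 0.091728 ≈ 9.17%


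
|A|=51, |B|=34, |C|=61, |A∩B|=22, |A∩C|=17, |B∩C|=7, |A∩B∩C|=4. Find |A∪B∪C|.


|A∪B∪C| = 51+34+61-22-17-7+4 = 104

|A∪B∪C| = 104


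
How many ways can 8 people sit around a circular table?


Circular arrangements of 8 distinct objects: fix one position to break rotational symmetry.
(n-1)! = 7! = 5040

5040


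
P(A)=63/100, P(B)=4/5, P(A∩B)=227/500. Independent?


P(A)×P(B) = 63/125
P(A∩B) = 227/500
Not equal → NOT independent

No, not independent


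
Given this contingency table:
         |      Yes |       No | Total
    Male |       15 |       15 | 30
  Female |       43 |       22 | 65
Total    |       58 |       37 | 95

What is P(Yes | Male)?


P(Yes | Male) = 15/(15+15) = 15/30 = 1/2

P(Yes|Male) = 1/2 ≈ 50.00%


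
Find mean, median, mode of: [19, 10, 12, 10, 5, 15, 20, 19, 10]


Sorted: [5, 10, 10, 10, 12, 15, 19, 19, 20]
Mean = 120/9 = 40/3
Median = 12
Freq: {19: 2, 10: 3, 12: 1, 5: 1, 15: 1, 20: 1}
Mode: [10]

Mean=40/3, Median=12, Mode=10


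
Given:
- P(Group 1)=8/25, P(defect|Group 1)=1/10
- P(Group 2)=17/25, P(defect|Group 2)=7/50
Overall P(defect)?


P(B) = Σ P(B|Aᵢ)×P(Aᵢ)
  1/10×8/25 = 4/125
  7/50×17/25 = 119/1250
Sum = 159/1250

P(defect) = 159/1250 ≈ 12.72%


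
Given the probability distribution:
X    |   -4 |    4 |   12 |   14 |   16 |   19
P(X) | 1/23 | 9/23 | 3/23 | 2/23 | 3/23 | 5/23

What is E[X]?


E[X] = Σ x·P(X=x)
= (-4)×(1/23) + (4)×(9/23) + (12)×(3/23) + (14)×(2/23) + (16)×(3/23) + (19)×(5/23)
= 239/23

E[X] = 239/23


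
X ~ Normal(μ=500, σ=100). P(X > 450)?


z = (450-500)/100 = -0.5
P(X > 450) = 1 - P(Z ≤ -0.5) = 1 - 0.3085 = 0.6915

P(X > 450) ≈ 0.6915


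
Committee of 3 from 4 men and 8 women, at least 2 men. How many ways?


Count by #men:
  2M,1W: C(4,2)×C(8,1)=48
  3M,0W: C(4,3)×C(8,0)=4
Total = 52

52


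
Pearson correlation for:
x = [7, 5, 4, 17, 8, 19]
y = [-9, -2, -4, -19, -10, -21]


n=6, Σx=60, Σy=-65, Σxy=-891, Σx²=804, Σy²=1003
r = (6×(-891) - 60×(-65))/√((6×804 - 60²)(6×1003 - (-65)²))
= -1446/√(1224×1793) = -1446/√2194632 ≈ -1446/1481.4290 ≈ -0.9761

r ≈ -0.9761


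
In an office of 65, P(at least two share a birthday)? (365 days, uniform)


P(all different) = Π(365-i)/365 for i=0..64
= 0.002317
P(match) = 1 - 0.002317 = 0.997683

P ≈ 0.9977 ≈ 99.77%


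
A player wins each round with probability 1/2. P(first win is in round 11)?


Geometric: P(X=11) = (1-p)^(k-1)×p = (1/2)^10×1/2 = 1/2048

P(X=11) = 1/2048 ≈ 0.05%


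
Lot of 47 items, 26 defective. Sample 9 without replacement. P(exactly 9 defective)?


Hypergeometric: C(26,9)×C(21,0)/C(47,9)
= 3124550×1/1362649145 = 190/82861

P(X=9) = 190/82861 ≈ 0.23%


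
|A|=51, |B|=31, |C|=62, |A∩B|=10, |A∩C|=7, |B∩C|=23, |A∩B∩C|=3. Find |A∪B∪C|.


|A∪B∪C| = 51+31+62-10-7-23+3 = 107

|A∪B∪C| = 107


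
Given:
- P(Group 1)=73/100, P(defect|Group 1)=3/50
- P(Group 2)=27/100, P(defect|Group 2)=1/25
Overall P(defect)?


P(B) = Σ P(B|Aᵢ)×P(Aᵢ)
  3/50×73/100 = 219/5000
  1/25×27/100 = 27/2500
Sum = 273/5000

P(defect) = 273/5000 ≈ 5.46%


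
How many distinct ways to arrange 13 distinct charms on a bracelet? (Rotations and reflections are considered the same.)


Free circular arrangements: rotations and reflections both identified.
(n-1)!/2 = 12!/2 = 479001600/2 = 239500800

239500800


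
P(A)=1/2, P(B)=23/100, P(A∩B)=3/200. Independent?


P(A)×P(B) = 23/200
P(A∩B) = 3/200
Not equal → NOT independent

No, not independent


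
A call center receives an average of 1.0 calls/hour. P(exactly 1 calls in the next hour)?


Poisson(λ=1.0): P(X=1) = e^(-λ)×λ^k/k!
= e^(-1.0) × 1.0^1 / 1!
≈ 0.3678794412 × 1 / 1 ≈ 0.367879

P(X=1) ≈ 0.367879 ≈ 36.79%


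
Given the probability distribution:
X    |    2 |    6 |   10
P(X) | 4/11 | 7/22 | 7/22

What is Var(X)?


E[X] = 64/11
E[X²] = 492/11
Var(X) = E[X²] - (E[X])² = 492/11 - 4096/121 = 1316/121

Var(X) = 1316/121 ≈ 10.8760
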